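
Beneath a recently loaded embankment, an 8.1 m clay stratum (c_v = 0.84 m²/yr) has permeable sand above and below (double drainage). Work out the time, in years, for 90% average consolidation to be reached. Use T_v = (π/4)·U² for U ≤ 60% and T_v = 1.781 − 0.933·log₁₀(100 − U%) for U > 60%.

t ≈ 16.6 years

Drainage path length: H_d = H/2 = 4.05 m (double drainage).
U > 60%: T_v = 1.781 − 0.933·log₁₀(100 − 90) = 0.848.
t = T_v·H_d²/c_v = 0.848×4.05²/0.84 = 16.56 years.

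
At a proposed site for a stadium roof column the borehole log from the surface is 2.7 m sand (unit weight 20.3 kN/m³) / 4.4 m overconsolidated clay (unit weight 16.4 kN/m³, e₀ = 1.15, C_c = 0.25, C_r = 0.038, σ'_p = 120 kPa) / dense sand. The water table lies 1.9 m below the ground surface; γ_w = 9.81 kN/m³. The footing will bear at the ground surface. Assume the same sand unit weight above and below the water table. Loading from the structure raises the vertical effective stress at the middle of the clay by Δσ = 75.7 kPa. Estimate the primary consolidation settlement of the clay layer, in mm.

S_c ≈ 52.3 mm

Mid-depth of clay below the ground surface: z = 2.7 + 4.4/2 = 4.9 m.
Total vertical stress at mid-clay: σ_v = 20.3×2.7 + 16.4×2.2 = 90.89 kPa.
Pore pressure: u = 9.81×(4.9 − 1.9) = 29.43 kPa.
Initial effective stress: σ'_0 = σ_v − u = 90.89 − 29.43 = 61.46 kPa.
Final effective stress: σ'_f = 61.46 + 75.7 = 137.16 kPa.
σ'_f = 137.16 > σ'_p = 120 kPa, so the stress path crosses the preconsolidation pressure — recompression up to σ'_p, then virgin compression beyond:
S_c = H/(1+e₀)·[C_r·log₁₀(σ'_p/σ'_0) + C_c·log₁₀(σ'_f/σ'_p)]
    = 4.4/2.15 × [0.038×log₁₀(120/61.46) + 0.25×log₁₀(137.16/120)]
    = 2.0465 × [0.011042 + 0.014512] = 0.0523 m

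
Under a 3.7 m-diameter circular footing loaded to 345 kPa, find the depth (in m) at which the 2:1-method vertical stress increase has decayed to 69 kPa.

2:1 spreading — at depth z the loaded area has grown by z in each plan dimension:
qD²/(D+z)² = Δσ_z ⇒ z = D(√(q/Δσ_z) − 1) = 3.7×(√(345/69) − 1) = 4.573 m

z ≈ 4.57 m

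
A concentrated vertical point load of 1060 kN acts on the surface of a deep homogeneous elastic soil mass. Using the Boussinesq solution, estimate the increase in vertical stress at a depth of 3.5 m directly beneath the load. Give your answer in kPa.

Δσ_z ≈ 41.3 kPa

Boussinesq vertical stress below a point load on an elastic half-space:
Δσ_z = 3P/(2πz²) · [1 + (r/z)²]^(−5/2)
r/z = 0/3.5 = 0; [1+(r/z)²]^(−5/2) = 1.
Δσ_z = 3×1060/(2π×3.5²) × 1 = 41.315 × 1 = 41.31 kPa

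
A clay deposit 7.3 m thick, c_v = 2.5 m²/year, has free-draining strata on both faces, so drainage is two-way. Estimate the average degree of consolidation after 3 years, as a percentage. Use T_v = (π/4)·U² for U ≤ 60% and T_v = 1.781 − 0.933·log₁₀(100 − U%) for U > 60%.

U ≈ 79.8 %

Drainage path length: H_d = H/2 = 3.65 m (double drainage).
T_v = c_v·t/H_d² = 2.5×3/3.65² = 0.56296.
T_v = 0.56296 corresponds to the U > 60% branch:
U = 1 − 10^((1.781 − T_v)/0.933)/100 = 0.7979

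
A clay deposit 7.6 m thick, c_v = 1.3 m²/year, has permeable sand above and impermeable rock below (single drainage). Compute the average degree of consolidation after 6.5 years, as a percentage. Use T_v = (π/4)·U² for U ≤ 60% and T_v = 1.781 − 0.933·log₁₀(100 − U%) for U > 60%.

Drainage path length: H_d = H = 7.6 m (single drainage).
T_v = c_v·t/H_d² = 1.3×6.5/7.6² = 0.1463.
T_v = 0.1463 corresponds to the U ≤ 60% branch:
U = √(4T_v/π) = 0.4316

U ≈ 43.2 %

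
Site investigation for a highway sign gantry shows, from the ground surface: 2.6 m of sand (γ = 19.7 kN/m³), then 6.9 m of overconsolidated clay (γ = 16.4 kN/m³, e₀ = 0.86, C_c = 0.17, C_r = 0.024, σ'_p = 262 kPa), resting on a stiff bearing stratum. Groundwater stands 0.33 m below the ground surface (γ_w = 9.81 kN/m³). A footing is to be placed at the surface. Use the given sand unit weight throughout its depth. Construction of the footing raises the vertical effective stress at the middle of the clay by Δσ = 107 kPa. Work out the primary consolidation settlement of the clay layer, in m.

Mid-depth of clay below the ground surface: z = 2.6 + 6.9/2 = 6.05 m.
Total vertical stress at mid-clay: σ_v = 19.7×2.6 + 16.4×3.45 = 107.8 kPa.
Pore pressure: u = 9.81×(6.05 − 0.33) = 56.113 kPa.
Initial effective stress: σ'_0 = σ_v − u = 107.8 − 56.113 = 51.687 kPa.
Final effective stress: σ'_f = 51.687 + 107 = 158.69 kPa.
σ'_f = 158.69 ≤ σ'_p = 262 kPa, so the clay remains overconsolidated and only the recompression index applies:
S_c = C_r·H/(1+e₀)·log₁₀(σ'_f/σ'_0) = 0.024×6.9/1.86×log₁₀(158.69/51.687)
    = 0.089033 × 0.48717 = 0.04337 m

S_c ≈ 0.0434 m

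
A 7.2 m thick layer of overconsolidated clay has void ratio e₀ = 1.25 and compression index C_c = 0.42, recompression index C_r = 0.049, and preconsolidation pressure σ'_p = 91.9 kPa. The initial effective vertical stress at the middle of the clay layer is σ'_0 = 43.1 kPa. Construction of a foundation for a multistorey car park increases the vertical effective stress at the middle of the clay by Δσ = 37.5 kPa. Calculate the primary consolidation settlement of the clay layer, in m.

Final effective stress: σ'_f = 43.1 + 37.5 = 80.6 kPa.
σ'_f = 80.6 ≤ σ'_p = 91.9 kPa, so the clay remains overconsolidated and only the recompression index applies:
S_c = C_r·H/(1+e₀)·log₁₀(σ'_f/σ'_0) = 0.049×7.2/2.25×log₁₀(80.6/43.1)
    = 0.1568 × 0.27186 = 0.04263 m

S_c ≈ 0.0426 m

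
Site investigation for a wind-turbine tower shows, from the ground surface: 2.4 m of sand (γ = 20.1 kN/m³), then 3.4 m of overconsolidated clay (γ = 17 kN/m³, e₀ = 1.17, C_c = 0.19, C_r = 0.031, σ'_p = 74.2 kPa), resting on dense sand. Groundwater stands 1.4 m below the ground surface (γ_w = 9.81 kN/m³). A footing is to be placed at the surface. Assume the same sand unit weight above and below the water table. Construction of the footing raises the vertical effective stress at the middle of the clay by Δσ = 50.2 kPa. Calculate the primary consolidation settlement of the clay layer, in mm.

Mid-depth of clay below the ground surface: z = 2.4 + 3.4/2 = 4.1 m.
Total vertical stress at mid-clay: σ_v = 20.1×2.4 + 17×1.7 = 77.14 kPa.
Pore pressure: u = 9.81×(4.1 − 1.4) = 26.487 kPa.
Initial effective stress: σ'_0 = σ_v − u = 77.14 − 26.487 = 50.653 kPa.
Final effective stress: σ'_f = 50.653 + 50.2 = 100.85 kPa.
σ'_f = 100.85 > σ'_p = 74.2 kPa, so the stress path crosses the preconsolidation pressure — recompression up to σ'_p, then virgin compression beyond:
S_c = H/(1+e₀)·[C_r·log₁₀(σ'_p/σ'_0) + C_c·log₁₀(σ'_f/σ'_p)]
    = 3.4/2.17 × [0.031×log₁₀(74.2/50.653) + 0.19×log₁₀(100.85/74.2)]
    = 1.5668 × [0.0051398 + 0.025322] = 0.04773 m

S_c ≈ 47.7 mm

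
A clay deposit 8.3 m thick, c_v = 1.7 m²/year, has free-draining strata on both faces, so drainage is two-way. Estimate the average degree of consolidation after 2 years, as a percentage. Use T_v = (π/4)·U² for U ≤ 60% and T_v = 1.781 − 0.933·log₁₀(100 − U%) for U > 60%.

Drainage path length: H_d = H/2 = 4.15 m (double drainage).
T_v = c_v·t/H_d² = 1.7×2/4.15² = 0.19742.
T_v = 0.19742 corresponds to the U ≤ 60% branch:
U = √(4T_v/π) = 0.5014

U ≈ 50.1 %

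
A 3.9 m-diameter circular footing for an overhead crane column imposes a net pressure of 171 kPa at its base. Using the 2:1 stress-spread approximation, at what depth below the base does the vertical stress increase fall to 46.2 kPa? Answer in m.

z ≈ 3.6 m

2:1 spreading — at depth z the loaded area has grown by z in each plan dimension:
qD²/(D+z)² = Δσ_z ⇒ z = D(√(q/Δσ_z) − 1) = 3.9×(√(171/46.2) − 1) = 3.603 m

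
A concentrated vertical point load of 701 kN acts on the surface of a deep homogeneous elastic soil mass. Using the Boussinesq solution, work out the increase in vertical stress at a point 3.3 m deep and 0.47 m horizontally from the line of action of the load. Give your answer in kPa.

Boussinesq vertical stress below a point load on an elastic half-space:
Δσ_z = 3P/(2πz²) · [1 + (r/z)²]^(−5/2)
r/z = 0.47/3.3 = 0.14242; [1+(r/z)²]^(−5/2) = 0.95104.
Δσ_z = 3×701/(2π×3.3²) × 0.95104 = 30.735 × 0.95104 = 29.23 kPa

Δσ_z ≈ 29.2 kPa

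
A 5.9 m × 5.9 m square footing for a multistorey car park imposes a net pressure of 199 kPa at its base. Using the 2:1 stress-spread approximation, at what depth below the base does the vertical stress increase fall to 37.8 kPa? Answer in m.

z ≈ 7.64 m

2:1 spreading — at depth z the loaded area has grown by z in each plan dimension:
qB²/(B+z)² = Δσ_z ⇒ z = B(√(q/Δσ_z) − 1) = 5.9×(√(199/37.8) − 1) = 7.637 m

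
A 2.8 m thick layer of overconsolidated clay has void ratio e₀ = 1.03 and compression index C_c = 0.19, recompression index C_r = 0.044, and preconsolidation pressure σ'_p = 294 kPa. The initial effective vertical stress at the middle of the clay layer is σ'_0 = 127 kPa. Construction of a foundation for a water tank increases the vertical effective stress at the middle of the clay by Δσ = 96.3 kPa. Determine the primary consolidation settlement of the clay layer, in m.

Final effective stress: σ'_f = 127 + 96.3 = 223.3 kPa.
σ'_f = 223.3 ≤ σ'_p = 294 kPa, so the clay remains overconsolidated and only the recompression index applies:
S_c = C_r·H/(1+e₀)·log₁₀(σ'_f/σ'_0) = 0.044×2.8/2.03×log₁₀(223.3/127)
    = 0.060689 × 0.24509 = 0.01487 m

S_c ≈ 0.0149 m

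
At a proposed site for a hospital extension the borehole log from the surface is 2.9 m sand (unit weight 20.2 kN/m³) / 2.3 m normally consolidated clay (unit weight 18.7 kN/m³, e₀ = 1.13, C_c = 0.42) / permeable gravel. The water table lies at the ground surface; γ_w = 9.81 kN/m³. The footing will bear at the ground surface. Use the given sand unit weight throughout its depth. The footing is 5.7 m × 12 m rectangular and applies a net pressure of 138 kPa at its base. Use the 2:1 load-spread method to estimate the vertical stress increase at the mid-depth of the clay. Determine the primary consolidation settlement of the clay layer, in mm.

Mid-depth of clay below the ground surface: z = 2.9 + 2.3/2 = 4.05 m.
Total vertical stress at mid-clay: σ_v = 20.2×2.9 + 18.7×1.15 = 80.085 kPa.
Pore pressure: u = 9.81×(4.05 − 0) = 39.73 kPa.
Initial effective stress: σ'_0 = σ_v − u = 80.085 − 39.73 = 40.355 kPa.
Stress increase at mid-clay by the 2:1 spreading method:
Δσ = qBL/((B+z)(L+z)) = 138×5.7×12/((5.7+4.05)(12+4.05)) = 60.319 kPa
Final effective stress: σ'_f = σ'_0 + Δσ = 40.355 + 60.319 = 100.67 kPa.
Normally consolidated clay, so the full stress increment lies on the virgin compression line:
S_c = C_c·H/(1+e₀)·log₁₀(σ'_f/σ'_0) = 0.42×2.3/(1+1.13)×log₁₀(100.67/40.355)
    = 0.45352 × 0.397 = 0.18 m

S_c ≈ 180 mm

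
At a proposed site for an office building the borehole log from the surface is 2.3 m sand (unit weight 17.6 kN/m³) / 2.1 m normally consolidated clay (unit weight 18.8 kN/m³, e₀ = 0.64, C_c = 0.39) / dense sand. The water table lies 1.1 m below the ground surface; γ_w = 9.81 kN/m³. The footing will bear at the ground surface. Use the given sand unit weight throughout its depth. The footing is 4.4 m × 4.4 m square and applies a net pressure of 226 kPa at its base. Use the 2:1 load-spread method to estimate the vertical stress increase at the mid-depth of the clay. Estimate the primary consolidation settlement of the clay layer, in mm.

Mid-depth of clay below the ground surface: z = 2.3 + 2.1/2 = 3.35 m.
Total vertical stress at mid-clay: σ_v = 17.6×2.3 + 18.8×1.05 = 60.22 kPa.
Pore pressure: u = 9.81×(3.35 − 1.1) = 22.073 kPa.
Initial effective stress: σ'_0 = σ_v − u = 60.22 − 22.073 = 38.147 kPa.
Stress increase at mid-clay by the 2:1 spreading method:
Δσ = qBL/((B+z)(L+z)) = 226×4.4×4.4/((4.4+3.35)(4.4+3.35)) = 72.847 kPa
Final effective stress: σ'_f = σ'_0 + Δσ = 38.147 + 72.847 = 110.99 kPa.
Normally consolidated clay, so the full stress increment lies on the virgin compression line:
S_c = C_c·H/(1+e₀)·log₁₀(σ'_f/σ'_0) = 0.39×2.1/(1+0.64)×log₁₀(110.99/38.147)
    = 0.49939 × 0.46382 = 0.2316 m

S_c ≈ 232 mm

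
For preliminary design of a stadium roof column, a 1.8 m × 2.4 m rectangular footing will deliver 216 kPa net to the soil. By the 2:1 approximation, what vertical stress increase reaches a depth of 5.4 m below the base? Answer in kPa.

By the 2:1 method the load spreads at 1 horizontal : 2 vertical, so at depth z the loaded area has grown by z in each plan dimension:
Δσ = qBL/((B+z)(L+z)) = 216×1.8×2.4/((1.8+5.4)(2.4+5.4)) = 16.615 kPa

Δσ_z ≈ 16.6 kPa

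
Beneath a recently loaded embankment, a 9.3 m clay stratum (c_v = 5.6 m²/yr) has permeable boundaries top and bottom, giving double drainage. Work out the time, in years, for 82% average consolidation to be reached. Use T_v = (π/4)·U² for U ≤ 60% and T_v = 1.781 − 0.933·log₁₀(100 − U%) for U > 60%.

Drainage path length: H_d = H/2 = 4.65 m (double drainage).
U > 60%: T_v = 1.781 − 0.933·log₁₀(100 − 82) = 0.60983.
t = T_v·H_d²/c_v = 0.60983×4.65²/5.6 = 2.355 years.

t ≈ 2.35 years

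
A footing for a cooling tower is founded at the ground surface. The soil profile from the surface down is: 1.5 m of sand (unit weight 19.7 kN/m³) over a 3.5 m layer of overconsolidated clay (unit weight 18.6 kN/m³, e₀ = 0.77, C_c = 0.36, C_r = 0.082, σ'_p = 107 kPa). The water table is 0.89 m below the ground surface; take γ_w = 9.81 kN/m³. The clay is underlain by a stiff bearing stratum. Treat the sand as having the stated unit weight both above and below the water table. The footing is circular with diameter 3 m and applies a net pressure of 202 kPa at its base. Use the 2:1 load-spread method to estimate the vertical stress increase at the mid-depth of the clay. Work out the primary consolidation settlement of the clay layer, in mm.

Mid-depth of clay below the ground surface: z = 1.5 + 3.5/2 = 3.25 m.
Total vertical stress at mid-clay: σ_v = 19.7×1.5 + 18.6×1.75 = 62.1 kPa.
Pore pressure: u = 9.81×(3.25 − 0.89) = 23.152 kPa.
Initial effective stress: σ'_0 = σ_v − u = 62.1 − 23.152 = 38.948 kPa.
Stress increase at mid-clay by the 2:1 spreading method:
Δσ ≈ qD²/(D+z)² = 202×3²/(3+3.25)² = 46.541 kPa
Final effective stress: σ'_f = 38.948 + 46.541 = 85.489 kPa.
σ'_f = 85.489 ≤ σ'_p = 107 kPa, so the clay remains overconsolidated and only the recompression index applies:
S_c = C_r·H/(1+e₀)·log₁₀(σ'_f/σ'_0) = 0.082×3.5/1.77×log₁₀(85.489/38.948)
    = 0.16215 × 0.34143 = 0.05536 m

S_c ≈ 55.4 mm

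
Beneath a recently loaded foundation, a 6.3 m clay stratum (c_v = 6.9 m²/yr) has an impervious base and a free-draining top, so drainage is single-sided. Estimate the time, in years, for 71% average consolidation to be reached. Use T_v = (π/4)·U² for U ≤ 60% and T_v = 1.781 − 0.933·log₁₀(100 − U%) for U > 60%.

t ≈ 2.4 years

Drainage path length: H_d = H = 6.3 m (single drainage).
U > 60%: T_v = 1.781 − 0.933·log₁₀(100 − 71) = 0.41658.
t = T_v·H_d²/c_v = 0.41658×6.3²/6.9 = 2.396 years.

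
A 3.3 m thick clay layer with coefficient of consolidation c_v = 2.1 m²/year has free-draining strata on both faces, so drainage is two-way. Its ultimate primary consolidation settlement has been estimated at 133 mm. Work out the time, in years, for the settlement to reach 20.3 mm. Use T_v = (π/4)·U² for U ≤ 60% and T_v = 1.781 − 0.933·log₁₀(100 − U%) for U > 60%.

t ≈ 0.0237 years

Drainage path length: H_d = H/2 = 1.65 m (double drainage).
U = S(t)/S_ult = 20.3/133 = 0.1526.
U ≤ 60%: T_v = (π/4)·U² = (π/4)×0.15263² = 0.018297.
t = T_v·H_d²/c_v = 0.018297×1.65²/2.1 = 0.02372 years.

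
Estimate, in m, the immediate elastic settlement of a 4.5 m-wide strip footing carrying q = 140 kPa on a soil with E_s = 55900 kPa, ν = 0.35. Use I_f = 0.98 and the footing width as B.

S_e ≈ 0.00969 m

Immediate (elastic) settlement: S_e = q·B·(1−ν²)/E_s · I_f.
S_e = 140 × 4.5 × (1 − 0.35²) / 55900 × 0.98
    = 140 × 4.5 × 0.8775 / 55900 × 0.98
    = 0.009692 m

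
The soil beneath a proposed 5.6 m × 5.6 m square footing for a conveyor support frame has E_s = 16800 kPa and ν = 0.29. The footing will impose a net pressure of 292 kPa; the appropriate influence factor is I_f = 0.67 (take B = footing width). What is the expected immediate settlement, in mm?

S_e ≈ 59.7 mm

Immediate (elastic) settlement: S_e = q·B·(1−ν²)/E_s · I_f.
S_e = 292 × 5.6 × (1 − 0.29²) / 16800 × 0.67
    = 292 × 5.6 × 0.9159 / 16800 × 0.67
    = 0.05973 m = 59.73 mm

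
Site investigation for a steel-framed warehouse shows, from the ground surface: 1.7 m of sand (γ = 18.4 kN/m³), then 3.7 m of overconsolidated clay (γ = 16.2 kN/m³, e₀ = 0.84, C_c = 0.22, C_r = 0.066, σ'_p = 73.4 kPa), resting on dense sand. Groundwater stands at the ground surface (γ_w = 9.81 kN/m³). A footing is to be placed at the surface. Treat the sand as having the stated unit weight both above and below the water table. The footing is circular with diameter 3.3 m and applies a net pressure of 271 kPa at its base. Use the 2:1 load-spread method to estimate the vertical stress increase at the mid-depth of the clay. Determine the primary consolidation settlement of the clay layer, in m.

S_c ≈ 0.0966 m

Mid-depth of clay below the ground surface: z = 1.7 + 3.7/2 = 3.55 m.
Total vertical stress at mid-clay: σ_v = 18.4×1.7 + 16.2×1.85 = 61.25 kPa.
Pore pressure: u = 9.81×(3.55 − 0) = 34.825 kPa.
Initial effective stress: σ'_0 = σ_v − u = 61.25 − 34.825 = 26.425 kPa.
Stress increase at mid-clay by the 2:1 spreading method:
Δσ ≈ qD²/(D+z)² = 271×3.3²/(3.3+3.55)² = 62.895 kPa
Final effective stress: σ'_f = 26.425 + 62.895 = 89.32 kPa.
σ'_f = 89.32 > σ'_p = 73.4 kPa, so the stress path crosses the preconsolidation pressure — recompression up to σ'_p, then virgin compression beyond:
S_c = H/(1+e₀)·[C_r·log₁₀(σ'_p/σ'_0) + C_c·log₁₀(σ'_f/σ'_p)]
    = 3.7/1.84 × [0.066×log₁₀(73.4/26.425) + 0.22×log₁₀(89.32/73.4)]
    = 2.0109 × [0.029283 + 0.018756] = 0.0966 m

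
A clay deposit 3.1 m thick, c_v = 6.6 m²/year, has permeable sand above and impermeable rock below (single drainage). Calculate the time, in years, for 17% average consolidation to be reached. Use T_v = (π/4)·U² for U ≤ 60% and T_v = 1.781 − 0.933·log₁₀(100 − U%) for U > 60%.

t ≈ 0.033 years

Drainage path length: H_d = H = 3.1 m (single drainage).
U ≤ 60%: T_v = (π/4)·U² = (π/4)×0.17² = 0.022698.
t = T_v·H_d²/c_v = 0.022698×3.1²/6.6 = 0.03305 years.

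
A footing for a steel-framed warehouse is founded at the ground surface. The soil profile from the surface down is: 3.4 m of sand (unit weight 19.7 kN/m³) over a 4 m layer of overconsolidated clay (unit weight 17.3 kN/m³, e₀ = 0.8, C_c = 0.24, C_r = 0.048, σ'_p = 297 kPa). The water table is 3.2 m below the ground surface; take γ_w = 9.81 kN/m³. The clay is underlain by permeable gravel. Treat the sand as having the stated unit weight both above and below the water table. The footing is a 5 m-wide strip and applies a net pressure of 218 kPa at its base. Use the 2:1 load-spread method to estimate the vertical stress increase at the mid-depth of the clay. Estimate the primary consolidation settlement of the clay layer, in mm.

Mid-depth of clay below the ground surface: z = 3.4 + 4/2 = 5.4 m.
Total vertical stress at mid-clay: σ_v = 19.7×3.4 + 17.3×2 = 101.58 kPa.
Pore pressure: u = 9.81×(5.4 − 3.2) = 21.582 kPa.
Initial effective stress: σ'_0 = σ_v − u = 101.58 − 21.582 = 79.998 kPa.
Stress increase at mid-clay by the 2:1 spreading method:
Δσ = qB/(B+z) = 218×5/(5+5.4) = 104.81 kPa
Final effective stress: σ'_f = 79.998 + 104.81 = 184.81 kPa.
σ'_f = 184.81 ≤ σ'_p = 297 kPa, so the clay remains overconsolidated and only the recompression index applies:
S_c = C_r·H/(1+e₀)·log₁₀(σ'_f/σ'_0) = 0.048×4/1.8×log₁₀(184.81/79.998)
    = 0.10667 × 0.36365 = 0.03879 m

S_c ≈ 38.8 mm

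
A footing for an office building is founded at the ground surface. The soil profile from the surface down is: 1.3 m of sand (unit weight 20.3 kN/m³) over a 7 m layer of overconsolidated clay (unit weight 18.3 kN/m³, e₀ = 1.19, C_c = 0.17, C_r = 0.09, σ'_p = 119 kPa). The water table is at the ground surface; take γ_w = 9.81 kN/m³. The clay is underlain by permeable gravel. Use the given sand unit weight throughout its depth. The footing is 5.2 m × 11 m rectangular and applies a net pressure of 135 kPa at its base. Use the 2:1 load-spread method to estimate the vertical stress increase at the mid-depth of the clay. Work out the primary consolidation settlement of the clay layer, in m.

S_c ≈ 0.0943 m

Mid-depth of clay below the ground surface: z = 1.3 + 7/2 = 4.8 m.
Total vertical stress at mid-clay: σ_v = 20.3×1.3 + 18.3×3.5 = 90.44 kPa.
Pore pressure: u = 9.81×(4.8 − 0) = 47.088 kPa.
Initial effective stress: σ'_0 = σ_v − u = 90.44 − 47.088 = 43.352 kPa.
Stress increase at mid-clay by the 2:1 spreading method:
Δσ = qBL/((B+z)(L+z)) = 135×5.2×11/((5.2+4.8)(11+4.8)) = 48.873 kPa
Final effective stress: σ'_f = 43.352 + 48.873 = 92.225 kPa.
σ'_f = 92.225 ≤ σ'_p = 119 kPa, so the clay remains overconsolidated and only the recompression index applies:
S_c = C_r·H/(1+e₀)·log₁₀(σ'_f/σ'_0) = 0.09×7/2.19×log₁₀(92.225/43.352)
    = 0.28767 × 0.32784 = 0.09431 m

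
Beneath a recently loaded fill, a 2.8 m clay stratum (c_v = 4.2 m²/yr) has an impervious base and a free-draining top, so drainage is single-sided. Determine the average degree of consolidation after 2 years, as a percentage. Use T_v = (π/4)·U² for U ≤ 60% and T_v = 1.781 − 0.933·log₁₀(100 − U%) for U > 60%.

Drainage path length: H_d = H = 2.8 m (single drainage).
T_v = c_v·t/H_d² = 4.2×2/2.8² = 1.0714.
T_v = 1.0714 corresponds to the U > 60% branch:
U = 1 − 10^((1.781 − T_v)/0.933)/100 = 0.9424

U ≈ 94.2 %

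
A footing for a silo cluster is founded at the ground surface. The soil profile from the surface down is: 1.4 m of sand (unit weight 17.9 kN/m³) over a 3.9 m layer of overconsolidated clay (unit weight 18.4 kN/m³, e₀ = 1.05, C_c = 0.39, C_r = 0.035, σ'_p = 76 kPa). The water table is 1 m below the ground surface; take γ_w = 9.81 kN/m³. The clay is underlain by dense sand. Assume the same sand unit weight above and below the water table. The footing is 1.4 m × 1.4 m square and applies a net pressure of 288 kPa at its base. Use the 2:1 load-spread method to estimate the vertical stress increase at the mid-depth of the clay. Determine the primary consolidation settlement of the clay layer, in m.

S_c ≈ 0.0147 m

Mid-depth of clay below the ground surface: z = 1.4 + 3.9/2 = 3.35 m.
Total vertical stress at mid-clay: σ_v = 17.9×1.4 + 18.4×1.95 = 60.94 kPa.
Pore pressure: u = 9.81×(3.35 − 1) = 23.054 kPa.
Initial effective stress: σ'_0 = σ_v − u = 60.94 − 23.054 = 37.886 kPa.
Stress increase at mid-clay by the 2:1 spreading method:
Δσ = qBL/((B+z)(L+z)) = 288×1.4×1.4/((1.4+3.35)(1.4+3.35)) = 25.019 kPa
Final effective stress: σ'_f = 37.886 + 25.019 = 62.905 kPa.
σ'_f = 62.905 ≤ σ'_p = 76 kPa, so the clay remains overconsolidated and only the recompression index applies:
S_c = C_r·H/(1+e₀)·log₁₀(σ'_f/σ'_0) = 0.035×3.9/2.05×log₁₀(62.905/37.886)
    = 0.066584 × 0.22021 = 0.01466 m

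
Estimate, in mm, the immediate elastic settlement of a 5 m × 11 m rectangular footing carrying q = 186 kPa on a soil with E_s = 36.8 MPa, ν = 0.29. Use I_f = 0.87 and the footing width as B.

Immediate (elastic) settlement: S_e = q·B·(1−ν²)/E_s · I_f.
E_s = 36.8 MPa = 36800 kPa.
S_e = 186 × 5 × (1 − 0.29²) / 36800 × 0.87
    = 186 × 5 × 0.9159 / 36800 × 0.87
    = 0.02014 m = 20.14 mm

S_e ≈ 20.1 mm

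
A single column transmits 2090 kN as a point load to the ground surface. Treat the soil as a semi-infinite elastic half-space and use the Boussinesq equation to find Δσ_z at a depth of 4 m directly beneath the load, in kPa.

Δσ_z ≈ 62.4 kPa

Boussinesq vertical stress below a point load on an elastic half-space:
Δσ_z = 3P/(2πz²) · [1 + (r/z)²]^(−5/2)
r/z = 0/4 = 0; [1+(r/z)²]^(−5/2) = 1.
Δσ_z = 3×2090/(2π×4²) × 1 = 62.369 × 1 = 62.37 kPa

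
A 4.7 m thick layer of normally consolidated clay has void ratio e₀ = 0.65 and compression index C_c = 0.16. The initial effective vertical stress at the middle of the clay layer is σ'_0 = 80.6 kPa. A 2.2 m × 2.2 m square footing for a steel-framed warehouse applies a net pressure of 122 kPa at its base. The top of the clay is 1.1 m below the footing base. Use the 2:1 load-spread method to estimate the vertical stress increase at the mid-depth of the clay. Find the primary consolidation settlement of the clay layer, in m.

S_c ≈ 0.0409 m

Mid-depth of clay below the footing base: z = 1.1 + 4.7/2 = 3.45 m.
Stress increase at mid-clay by the 2:1 spreading method:
Δσ = qBL/((B+z)(L+z)) = 122×2.2×2.2/((2.2+3.45)(2.2+3.45)) = 18.497 kPa
Final effective stress: σ'_f = σ'_0 + Δσ = 80.6 + 18.497 = 99.097 kPa.
Normally consolidated clay, so the full stress increment lies on the virgin compression line:
S_c = C_c·H/(1+e₀)·log₁₀(σ'_f/σ'_0) = 0.16×4.7/(1+0.65)×log₁₀(99.097/80.6)
    = 0.45576 × 0.089725 = 0.04089 m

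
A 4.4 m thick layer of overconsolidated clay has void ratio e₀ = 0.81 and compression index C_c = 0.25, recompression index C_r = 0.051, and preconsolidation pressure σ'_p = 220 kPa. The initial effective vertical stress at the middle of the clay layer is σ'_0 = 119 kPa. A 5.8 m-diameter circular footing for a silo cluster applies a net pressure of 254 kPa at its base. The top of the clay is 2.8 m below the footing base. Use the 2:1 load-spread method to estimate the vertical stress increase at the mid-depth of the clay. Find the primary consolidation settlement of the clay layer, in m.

S_c ≈ 0.0258 m

Mid-depth of clay below the footing base: z = 2.8 + 4.4/2 = 5 m.
Stress increase at mid-clay by the 2:1 spreading method:
Δσ ≈ qD²/(D+z)² = 254×5.8²/(5.8+5)² = 73.256 kPa
Final effective stress: σ'_f = 119 + 73.256 = 192.26 kPa.
σ'_f = 192.26 ≤ σ'_p = 220 kPa, so the clay remains overconsolidated and only the recompression index applies:
S_c = C_r·H/(1+e₀)·log₁₀(σ'_f/σ'_0) = 0.051×4.4/1.81×log₁₀(192.26/119)
    = 0.12398 × 0.20834 = 0.02583 m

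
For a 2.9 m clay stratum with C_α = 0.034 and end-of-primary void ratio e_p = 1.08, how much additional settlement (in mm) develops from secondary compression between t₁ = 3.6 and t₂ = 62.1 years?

Secondary compression: S_s = C_α·H/(1+e_p)·log₁₀(t₂/t₁)
S_s = 0.034×2.9/(1+1.08)×log₁₀(62.1/3.6)
    = 0.0474 × 1.237 = 0.05863 m

S_s ≈ 58.6 mm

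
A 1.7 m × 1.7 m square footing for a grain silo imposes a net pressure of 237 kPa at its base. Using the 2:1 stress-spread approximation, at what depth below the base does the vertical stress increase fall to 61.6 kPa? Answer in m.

2:1 spreading — at depth z the loaded area has grown by z in each plan dimension:
qB²/(B+z)² = Δσ_z ⇒ z = B(√(q/Δσ_z) − 1) = 1.7×(√(237/61.6) − 1) = 1.635 m

z ≈ 1.63 m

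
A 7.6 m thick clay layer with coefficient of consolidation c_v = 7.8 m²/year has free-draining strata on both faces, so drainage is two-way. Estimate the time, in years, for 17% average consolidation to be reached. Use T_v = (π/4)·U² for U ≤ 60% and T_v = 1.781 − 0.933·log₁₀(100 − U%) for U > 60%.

Drainage path length: H_d = H/2 = 3.8 m (double drainage).
U ≤ 60%: T_v = (π/4)·U² = (π/4)×0.17² = 0.022698.
t = T_v·H_d²/c_v = 0.022698×3.8²/7.8 = 0.04202 years.

t ≈ 0.042 years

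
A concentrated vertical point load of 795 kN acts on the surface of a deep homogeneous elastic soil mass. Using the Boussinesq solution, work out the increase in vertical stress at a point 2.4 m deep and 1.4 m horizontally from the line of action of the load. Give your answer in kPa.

Δσ_z ≈ 31.7 kPa

Boussinesq vertical stress below a point load on an elastic half-space:
Δσ_z = 3P/(2πz²) · [1 + (r/z)²]^(−5/2)
r/z = 1.4/2.4 = 0.58333; [1+(r/z)²]^(−5/2) = 0.48085.
Δσ_z = 3×795/(2π×2.4²) × 0.48085 = 65.9 × 0.48085 = 31.69 kPa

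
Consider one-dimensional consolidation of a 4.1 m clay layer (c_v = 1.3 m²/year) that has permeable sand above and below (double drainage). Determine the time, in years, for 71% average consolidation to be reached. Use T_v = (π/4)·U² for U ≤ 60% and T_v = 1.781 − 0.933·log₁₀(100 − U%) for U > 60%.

t ≈ 1.35 years

Drainage path length: H_d = H/2 = 2.05 m (double drainage).
U > 60%: T_v = 1.781 − 0.933·log₁₀(100 − 71) = 0.41658.
t = T_v·H_d²/c_v = 0.41658×2.05²/1.3 = 1.347 years.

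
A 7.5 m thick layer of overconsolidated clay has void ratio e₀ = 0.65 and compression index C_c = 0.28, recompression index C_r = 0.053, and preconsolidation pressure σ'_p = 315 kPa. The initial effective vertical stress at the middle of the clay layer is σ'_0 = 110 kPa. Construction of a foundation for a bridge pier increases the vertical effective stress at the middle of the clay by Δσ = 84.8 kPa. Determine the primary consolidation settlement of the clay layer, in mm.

S_c ≈ 59.8 mm

Final effective stress: σ'_f = 110 + 84.8 = 194.8 kPa.
σ'_f = 194.8 ≤ σ'_p = 315 kPa, so the clay remains overconsolidated and only the recompression index applies:
S_c = C_r·H/(1+e₀)·log₁₀(σ'_f/σ'_0) = 0.053×7.5/1.65×log₁₀(194.8/110)
    = 0.24091 × 0.2482 = 0.05979 m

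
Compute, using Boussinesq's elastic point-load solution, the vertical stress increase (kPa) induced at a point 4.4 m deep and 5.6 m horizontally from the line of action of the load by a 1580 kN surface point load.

Boussinesq vertical stress below a point load on an elastic half-space:
Δσ_z = 3P/(2πz²) · [1 + (r/z)²]^(−5/2)
r/z = 5.6/4.4 = 1.2727; [1+(r/z)²]^(−5/2) = 0.090015.
Δσ_z = 3×1580/(2π×4.4²) × 0.090015 = 38.967 × 0.090015 = 3.508 kPa

Δσ_z ≈ 3.51 kPa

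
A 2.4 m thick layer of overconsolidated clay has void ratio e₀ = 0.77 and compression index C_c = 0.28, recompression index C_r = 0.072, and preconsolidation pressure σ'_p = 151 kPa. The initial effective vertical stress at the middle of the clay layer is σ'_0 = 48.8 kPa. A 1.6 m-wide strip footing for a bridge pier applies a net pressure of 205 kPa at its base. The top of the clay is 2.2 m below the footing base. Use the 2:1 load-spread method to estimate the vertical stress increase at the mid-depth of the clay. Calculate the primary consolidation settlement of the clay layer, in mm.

Mid-depth of clay below the footing base: z = 2.2 + 2.4/2 = 3.4 m.
Stress increase at mid-clay by the 2:1 spreading method:
Δσ = qB/(B+z) = 205×1.6/(1.6+3.4) = 65.6 kPa
Final effective stress: σ'_f = 48.8 + 65.6 = 114.4 kPa.
σ'_f = 114.4 ≤ σ'_p = 151 kPa, so the clay remains overconsolidated and only the recompression index applies:
S_c = C_r·H/(1+e₀)·log₁₀(σ'_f/σ'_0) = 0.072×2.4/1.77×log₁₀(114.4/48.8)
    = 0.097625 × 0.37001 = 0.03612 m

S_c ≈ 36.1 mm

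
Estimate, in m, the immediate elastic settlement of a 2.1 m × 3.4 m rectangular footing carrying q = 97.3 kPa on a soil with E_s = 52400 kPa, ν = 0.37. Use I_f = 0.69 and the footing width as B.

S_e ≈ 0.00232 m

Immediate (elastic) settlement: S_e = q·B·(1−ν²)/E_s · I_f.
S_e = 97.3 × 2.1 × (1 − 0.37²) / 52400 × 0.69
    = 97.3 × 2.1 × 0.8631 / 52400 × 0.69
    = 0.002322 m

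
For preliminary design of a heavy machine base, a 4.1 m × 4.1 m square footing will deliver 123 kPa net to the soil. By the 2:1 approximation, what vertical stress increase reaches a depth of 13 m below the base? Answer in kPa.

By the 2:1 method the load spreads at 1 horizontal : 2 vertical, so at depth z the loaded area has grown by z in each plan dimension:
Δσ = qBL/((B+z)(L+z)) = 123×4.1×4.1/((4.1+13)(4.1+13)) = 7.071 kPa

Δσ_z ≈ 7.07 kPa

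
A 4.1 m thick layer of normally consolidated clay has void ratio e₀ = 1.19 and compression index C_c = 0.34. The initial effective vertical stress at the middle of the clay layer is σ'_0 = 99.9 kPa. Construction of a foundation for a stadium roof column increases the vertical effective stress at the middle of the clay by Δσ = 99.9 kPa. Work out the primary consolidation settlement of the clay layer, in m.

S_c ≈ 0.192 m

Final effective stress: σ'_f = σ'_0 + Δσ = 99.9 + 99.9 = 199.8 kPa.
Normally consolidated clay, so the full stress increment lies on the virgin compression line:
S_c = C_c·H/(1+e₀)·log₁₀(σ'_f/σ'_0) = 0.34×4.1/(1+1.19)×log₁₀(199.8/99.9)
    = 0.63653 × 0.30103 = 0.1916 m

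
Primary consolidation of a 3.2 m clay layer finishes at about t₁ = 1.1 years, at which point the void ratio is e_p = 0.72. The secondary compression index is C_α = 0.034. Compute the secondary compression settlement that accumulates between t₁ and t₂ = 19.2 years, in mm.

Secondary compression: S_s = C_α·H/(1+e_p)·log₁₀(t₂/t₁)
S_s = 0.034×3.2/(1+0.72)×log₁₀(19.2/1.1)
    = 0.06326 × 1.242 = 0.07856 m

S_s ≈ 78.6 mm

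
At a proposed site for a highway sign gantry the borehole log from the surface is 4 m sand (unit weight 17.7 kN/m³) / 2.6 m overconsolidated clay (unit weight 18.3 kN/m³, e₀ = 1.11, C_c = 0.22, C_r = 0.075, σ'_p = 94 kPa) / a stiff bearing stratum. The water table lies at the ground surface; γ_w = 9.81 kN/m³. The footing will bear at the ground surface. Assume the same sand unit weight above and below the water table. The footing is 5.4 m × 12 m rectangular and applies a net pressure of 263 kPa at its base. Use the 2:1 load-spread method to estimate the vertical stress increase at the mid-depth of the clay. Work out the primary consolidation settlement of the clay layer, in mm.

S_c ≈ 74.1 mm

Mid-depth of clay below the ground surface: z = 4 + 2.6/2 = 5.3 m.
Total vertical stress at mid-clay: σ_v = 17.7×4 + 18.3×1.3 = 94.59 kPa.
Pore pressure: u = 9.81×(5.3 − 0) = 51.993 kPa.
Initial effective stress: σ'_0 = σ_v − u = 94.59 − 51.993 = 42.597 kPa.
Stress increase at mid-clay by the 2:1 spreading method:
Δσ = qBL/((B+z)(L+z)) = 263×5.4×12/((5.4+5.3)(12+5.3)) = 92.066 kPa
Final effective stress: σ'_f = 42.597 + 92.066 = 134.66 kPa.
σ'_f = 134.66 > σ'_p = 94 kPa, so the stress path crosses the preconsolidation pressure — recompression up to σ'_p, then virgin compression beyond:
S_c = H/(1+e₀)·[C_r·log₁₀(σ'_p/σ'_0) + C_c·log₁₀(σ'_f/σ'_p)]
    = 2.6/2.11 × [0.075×log₁₀(94/42.597) + 0.22×log₁₀(134.66/94)]
    = 1.2322 × [0.025781 + 0.034344] = 0.07409 m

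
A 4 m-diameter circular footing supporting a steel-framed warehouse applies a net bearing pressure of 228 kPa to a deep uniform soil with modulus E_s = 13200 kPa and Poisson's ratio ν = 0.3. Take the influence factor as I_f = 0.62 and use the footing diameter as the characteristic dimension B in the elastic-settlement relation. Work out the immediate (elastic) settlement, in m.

Immediate (elastic) settlement: S_e = q·B·(1−ν²)/E_s · I_f.
S_e = 228 × 4 × (1 − 0.3²) / 13200 × 0.62
    = 228 × 4 × 0.91 / 13200 × 0.62
    = 0.03898 m

S_e ≈ 0.039 m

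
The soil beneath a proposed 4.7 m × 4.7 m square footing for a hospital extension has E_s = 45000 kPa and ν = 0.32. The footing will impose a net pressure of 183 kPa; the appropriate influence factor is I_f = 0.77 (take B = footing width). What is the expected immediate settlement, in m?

Immediate (elastic) settlement: S_e = q·B·(1−ν²)/E_s · I_f.
S_e = 183 × 4.7 × (1 − 0.32²) / 45000 × 0.77
    = 183 × 4.7 × 0.8976 / 45000 × 0.77
    = 0.01321 m

S_e ≈ 0.0132 m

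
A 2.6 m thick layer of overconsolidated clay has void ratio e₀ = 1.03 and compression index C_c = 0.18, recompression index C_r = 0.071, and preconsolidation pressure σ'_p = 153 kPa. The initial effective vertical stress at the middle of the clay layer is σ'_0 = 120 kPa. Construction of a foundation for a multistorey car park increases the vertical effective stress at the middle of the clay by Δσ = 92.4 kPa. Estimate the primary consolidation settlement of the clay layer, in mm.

Final effective stress: σ'_f = 120 + 92.4 = 212.4 kPa.
σ'_f = 212.4 > σ'_p = 153 kPa, so the stress path crosses the preconsolidation pressure — recompression up to σ'_p, then virgin compression beyond:
S_c = H/(1+e₀)·[C_r·log₁₀(σ'_p/σ'_0) + C_c·log₁₀(σ'_f/σ'_p)]
    = 2.6/2.03 × [0.071×log₁₀(153/120) + 0.18×log₁₀(212.4/153)]
    = 1.2808 × [0.0074912 + 0.025643] = 0.04244 m

S_c ≈ 42.4 mm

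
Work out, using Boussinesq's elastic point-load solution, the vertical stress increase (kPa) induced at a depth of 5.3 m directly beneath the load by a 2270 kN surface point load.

Boussinesq vertical stress below a point load on an elastic half-space:
Δσ_z = 3P/(2πz²) · [1 + (r/z)²]^(−5/2)
r/z = 0/5.3 = 0; [1+(r/z)²]^(−5/2) = 1.
Δσ_z = 3×2270/(2π×5.3²) × 1 = 38.585 × 1 = 38.59 kPa

Δσ_z ≈ 38.6 kPa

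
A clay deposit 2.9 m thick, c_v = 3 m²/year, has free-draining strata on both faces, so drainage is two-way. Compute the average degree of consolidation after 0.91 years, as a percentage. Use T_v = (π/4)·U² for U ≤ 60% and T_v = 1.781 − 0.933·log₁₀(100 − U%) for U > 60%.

Drainage path length: H_d = H/2 = 1.45 m (double drainage).
T_v = c_v·t/H_d² = 3×0.91/1.45² = 1.2985.
T_v = 1.2985 corresponds to the U > 60% branch:
U = 1 − 10^((1.781 − T_v)/0.933)/100 = 0.9671

U ≈ 96.7 %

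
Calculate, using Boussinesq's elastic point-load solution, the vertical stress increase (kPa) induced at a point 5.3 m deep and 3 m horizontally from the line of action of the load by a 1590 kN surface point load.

Boussinesq vertical stress below a point load on an elastic half-space:
Δσ_z = 3P/(2πz²) · [1 + (r/z)²]^(−5/2)
r/z = 3/5.3 = 0.56604; [1+(r/z)²]^(−5/2) = 0.49916.
Δσ_z = 3×1590/(2π×5.3²) × 0.49916 = 27.026 × 0.49916 = 13.49 kPa

Δσ_z ≈ 13.5 kPa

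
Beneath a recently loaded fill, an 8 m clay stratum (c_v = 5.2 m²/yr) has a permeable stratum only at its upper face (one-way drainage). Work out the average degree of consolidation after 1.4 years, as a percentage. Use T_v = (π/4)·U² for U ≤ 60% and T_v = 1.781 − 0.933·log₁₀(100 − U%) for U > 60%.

Drainage path length: H_d = H = 8 m (single drainage).
T_v = c_v·t/H_d² = 5.2×1.4/8² = 0.11375.
T_v = 0.11375 corresponds to the U ≤ 60% branch:
U = √(4T_v/π) = 0.3806

U ≈ 38.1 %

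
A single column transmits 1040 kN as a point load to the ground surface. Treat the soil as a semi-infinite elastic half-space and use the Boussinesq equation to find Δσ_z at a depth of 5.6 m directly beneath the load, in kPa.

Δσ_z ≈ 15.8 kPa

Boussinesq vertical stress below a point load on an elastic half-space:
Δσ_z = 3P/(2πz²) · [1 + (r/z)²]^(−5/2)
r/z = 0/5.6 = 0; [1+(r/z)²]^(−5/2) = 1.
Δσ_z = 3×1040/(2π×5.6²) × 1 = 15.834 × 1 = 15.83 kPa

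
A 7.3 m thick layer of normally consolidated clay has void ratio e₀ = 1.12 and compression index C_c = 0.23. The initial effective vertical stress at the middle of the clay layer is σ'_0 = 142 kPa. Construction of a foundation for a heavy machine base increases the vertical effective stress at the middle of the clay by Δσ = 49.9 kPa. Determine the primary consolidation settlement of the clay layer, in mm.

S_c ≈ 104 mm

Final effective stress: σ'_f = σ'_0 + Δσ = 142 + 49.9 = 191.9 kPa.
Normally consolidated clay, so the full stress increment lies on the virgin compression line:
S_c = C_c·H/(1+e₀)·log₁₀(σ'_f/σ'_0) = 0.23×7.3/(1+1.12)×log₁₀(191.9/142)
    = 0.79198 × 0.13079 = 0.1036 m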